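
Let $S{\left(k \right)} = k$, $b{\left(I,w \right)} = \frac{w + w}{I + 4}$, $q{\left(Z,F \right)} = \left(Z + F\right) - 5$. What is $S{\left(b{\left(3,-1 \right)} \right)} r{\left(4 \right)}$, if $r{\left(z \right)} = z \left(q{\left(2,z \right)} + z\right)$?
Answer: $- \frac{40}{7} \approx -5.7143$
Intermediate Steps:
$q{\left(Z,F \right)} = -5 + F + Z$ ($q{\left(Z,F \right)} = \left(F + Z\right) - 5 = -5 + F + Z$)
$b{\left(I,w \right)} = \frac{2 w}{4 + I}$
$r{\left(z \right)} = z \left(-3 + 2 z\right)$ ($r{\left(z \right)} = z \left(\left(-5 + z + 2\right) + z\right) = z \left(\left(-3 + z\right) + z\right) = z \left(-3 + 2 z\right)$)
$S{\left(b{\left(3,-1 \right)} \right)} r{\left(4 \right)} = 2 \left(-1\right) \frac{1}{4 + 3} \cdot 4 \left(-3 + 2 \cdot 4\right) = 2 \left(-1\right) \frac{1}{7} \cdot 4 \left(-3 + 8\right) = 2 \left(-1\right) \frac{1}{7} \cdot 4 \cdot 5 = \left(- \frac{2}{7}\right) 20 = - \frac{40}{7}$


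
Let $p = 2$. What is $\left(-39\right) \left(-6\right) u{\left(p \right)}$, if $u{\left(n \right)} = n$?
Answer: $468$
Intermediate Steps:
$\left(-39\right) \left(-6\right) u{\left(p \right)} = \left(-39\right) \left(-6\right) 2 = 234 \cdot 2 = 468$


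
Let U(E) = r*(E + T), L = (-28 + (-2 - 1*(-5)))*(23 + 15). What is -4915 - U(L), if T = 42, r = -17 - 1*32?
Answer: -49407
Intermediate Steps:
L = -950 (L = (-28 + (-2 + 5))*38 = (-28 + 3)*38 = -25*38 = -950)
r = -49 (r = -17 - 32 = -49)
U(E) = -2058 - 49*E (U(E) = -49*(E + 42) = -49*(42 + E) = -2058 - 49*E)
-4915 - U(L) = -4915 - (-2058 - 49*(-950)) = -4915 - (-2058 + 46550) = -4915 - 1*44492 = -4915 - 44492 = -49407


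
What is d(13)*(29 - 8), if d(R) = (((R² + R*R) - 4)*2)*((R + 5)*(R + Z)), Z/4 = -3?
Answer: 252504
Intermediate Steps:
Z = -12 (Z = 4*(-3) = -12)
d(R) = (-12 + R)*(-8 + 4*R²)*(5 + R) (d(R) = (((R² + R*R) - 4)*2)*((R + 5)*(R - 12)) = (((R² + R²) - 4)*2)*((5 + R)*(-12 + R)) = ((2*R² - 4)*2)*((-12 + R)*(5 + R)) = ((-4 + 2*R²)*2)*((-12 + R)*(5 + R)) = (-8 + 4*R²)*((-12 + R)*(5 + R)) = (-12 + R)*(-8 + 4*R²)*(5 + R))
d(13)*(29 - 8) = (480 - 248*13² - 28*13³ + 4*13⁴ + 56*13)*(29 - 8) = (480 - 248*169 - 28*2197 + 4*28561 + 728)*21 = (480 - 41912 - 61516 + 114244 + 728)*21 = 12024*21 = 252504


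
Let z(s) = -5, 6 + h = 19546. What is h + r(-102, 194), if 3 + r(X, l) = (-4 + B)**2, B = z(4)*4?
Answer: 20113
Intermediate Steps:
h = 19540 (h = -6 + 19546 = 19540)
B = -20 (B = -5*4 = -20)
r(X, l) = 573 (r(X, l) = -3 + (-4 - 20)**2 = -3 + (-24)**2 = -3 + 576 = 573)
h + r(-102, 194) = 19540 + 573 = 20113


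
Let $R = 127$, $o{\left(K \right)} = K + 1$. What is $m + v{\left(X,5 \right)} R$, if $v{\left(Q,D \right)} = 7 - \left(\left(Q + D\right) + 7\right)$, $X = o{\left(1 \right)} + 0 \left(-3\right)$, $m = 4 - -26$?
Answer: $-859$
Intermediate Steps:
$o{\left(K \right)} = 1 + K$
$m = 30$ ($m = 4 + 26 = 30$)
$X = 2$ ($X = \left(1 + 1\right) + 0 \left(-3\right) = 2 + 0 = 2$)
$v{\left(Q,D \right)} = - D - Q$ ($v{\left(Q,D \right)} = 7 - \left(\left(D + Q\right) + 7\right) = 7 - \left(7 + D + Q\right) = - D - Q$)
$m + v{\left(X,5 \right)} R = 30 + \left(\left(-1\right) 5 - 2\right) 127 = 30 + \left(-5 - 2\right) 127 = 30 - 889 = -859$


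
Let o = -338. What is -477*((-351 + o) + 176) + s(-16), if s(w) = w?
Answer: 244685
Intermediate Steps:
-477*((-351 + o) + 176) + s(-16) = -477*((-351 - 338) + 176) - 16 = -477*(-689 + 176) - 16 = -477*(-513) - 16 = 244701 - 16 = 244685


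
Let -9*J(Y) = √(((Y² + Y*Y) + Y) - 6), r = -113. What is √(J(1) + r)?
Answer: √(-1017 - I*√3)/3 ≈ 0.0090521 - 10.63*I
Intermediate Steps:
J(Y) = -√(-6 + Y + 2*Y²)/9 (J(Y) = -√(((Y² + Y*Y) + Y) - 6)/9 = -√(((Y² + Y²) + Y) - 6)/9 = -√((2*Y² + Y) - 6)/9 = -√((Y + 2*Y²) - 6)/9 = -√(-6 + Y + 2*Y²)/9)
√(J(1) + r) = √(-√(-6 + 1 + 2*1²)/9 - 113) = √(-√(-6 + 1 + 2*1)/9 - 113) = √(-√(-6 + 1 + 2)/9 - 113) = √(-I*√3/9 - 113) = √(-113 - I*√3/9)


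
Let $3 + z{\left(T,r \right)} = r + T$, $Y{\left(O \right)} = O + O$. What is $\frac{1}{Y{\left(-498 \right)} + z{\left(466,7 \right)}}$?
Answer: $- \frac{1}{526} \approx -0.0019011$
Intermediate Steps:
$Y{\left(O \right)} = 2 O$
$z{\left(T,r \right)} = -3 + T + r$ ($z{\left(T,r \right)} = -3 + \left(r + T\right) = -3 + \left(T + r\right) = -3 + T + r$)
$\frac{1}{Y{\left(-498 \right)} + z{\left(466,7 \right)}} = \frac{1}{2 \left(-498\right) + \left(-3 + 466 + 7\right)} = \frac{1}{-996 + 470} = \frac{1}{-526} = - \frac{1}{526}$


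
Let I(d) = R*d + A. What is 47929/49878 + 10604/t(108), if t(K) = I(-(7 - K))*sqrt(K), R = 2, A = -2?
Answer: 47929/49878 + 2651*sqrt(3)/900 ≈ 6.0628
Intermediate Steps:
I(d) = -2 + 2*d (I(d) = 2*d - 2 = -2 + 2*d)
t(K) = sqrt(K)*(-16 + 2*K) (t(K) = (-2 + 2*(-(7 - K)))*sqrt(K) = (-2 + 2*(-7 + K))*sqrt(K) = (-2 + (-14 + 2*K))*sqrt(K) = (-16 + 2*K)*sqrt(K) = sqrt(K)*(-16 + 2*K))
47929/49878 + 10604/t(108) = 47929/49878 + 10604/((2*sqrt(108)*(-8 + 108))) = 47929*(1/49878) + 10604/((2*(6*sqrt(3))*100)) = 47929/49878 + 10604/((1200*sqrt(3))) = 47929/49878 + 10604*(sqrt(3)/3600) = 47929/49878 + 2651*sqrt(3)/900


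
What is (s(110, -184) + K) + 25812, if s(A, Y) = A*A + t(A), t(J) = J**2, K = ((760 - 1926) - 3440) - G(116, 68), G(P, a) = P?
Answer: 45290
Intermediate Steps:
K = -4722 (K = ((760 - 1926) - 3440) - 1*116 = (-1166 - 3440) - 116 = -4606 - 116 = -4722)
s(A, Y) = 2*A**2 (s(A, Y) = A*A + A**2 = A**2 + A**2 = 2*A**2)
(s(110, -184) + K) + 25812 = (2*110**2 - 4722) + 25812 = (2*12100 - 4722) + 25812 = (24200 - 4722) + 25812 = 19478 + 25812 = 45290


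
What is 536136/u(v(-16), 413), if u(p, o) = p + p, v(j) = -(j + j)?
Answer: 67017/8 ≈ 8377.1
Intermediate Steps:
v(j) = -2*j
u(p, o) = 2*p
536136/u(v(-16), 413) = 536136/((2*(-2*(-16)))) = 536136/((2*32)) = 536136/64 = 536136*(1/64) = 67017/8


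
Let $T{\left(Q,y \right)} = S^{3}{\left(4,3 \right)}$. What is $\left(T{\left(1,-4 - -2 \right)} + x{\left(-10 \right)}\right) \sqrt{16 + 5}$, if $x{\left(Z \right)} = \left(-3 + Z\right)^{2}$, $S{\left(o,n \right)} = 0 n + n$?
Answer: $196 \sqrt{21} \approx 898.18$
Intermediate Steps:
$S{\left(o,n \right)} = n$ ($S{\left(o,n \right)} = 0 + n = n$)
$T{\left(Q,y \right)} = 27$ ($T{\left(Q,y \right)} = 3^{3} = 27$)
$\left(T{\left(1,-4 - -2 \right)} + x{\left(-10 \right)}\right) \sqrt{16 + 5} = \left(27 + \left(-3 - 10\right)^{2}\right) \sqrt{16 + 5} = \left(27 + \left(-13\right)^{2}\right) \sqrt{21} = \left(27 + 169\right) \sqrt{21} = 196 \sqrt{21}$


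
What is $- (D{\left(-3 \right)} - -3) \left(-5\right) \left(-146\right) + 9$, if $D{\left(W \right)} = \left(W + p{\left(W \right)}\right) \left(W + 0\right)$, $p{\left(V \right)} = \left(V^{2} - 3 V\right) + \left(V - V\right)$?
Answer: $30669$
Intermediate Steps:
$p{\left(V \right)} = V^{2} - 3 V$ ($p{\left(V \right)} = \left(V^{2} - 3 V\right) + 0 = V^{2} - 3 V$)
$D{\left(W \right)} = W \left(W + W \left(-3 + W\right)\right)$ ($D{\left(W \right)} = \left(W + W \left(-3 + W\right)\right) \left(W + 0\right) = \left(W + W \left(-3 + W\right)\right) W = W \left(W + W \left(-3 + W\right)\right)$)
$- (D{\left(-3 \right)} - -3) \left(-5\right) \left(-146\right) + 9 = - (\left(-3\right)^{2} \left(-2 - 3\right) - -3) \left(-5\right) \left(-146\right) + 9 = - (9 \left(-5\right) + 3) \left(-5\right) \left(-146\right) + 9 = - (-45 + 3) \left(-5\right) \left(-146\right) + 9 = \left(-1\right) \left(-42\right) \left(-5\right) \left(-146\right) + 9 = 42 \left(-5\right) \left(-146\right) + 9 = \left(-210\right) \left(-146\right) + 9 = 30660 + 9 = 30669$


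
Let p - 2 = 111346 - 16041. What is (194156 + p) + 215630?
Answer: 505093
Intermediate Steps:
p = 95307 (p = 2 + (111346 - 16041) = 2 + 95305 = 95307)
(194156 + p) + 215630 = (194156 + 95307) + 215630 = 289463 + 215630 = 505093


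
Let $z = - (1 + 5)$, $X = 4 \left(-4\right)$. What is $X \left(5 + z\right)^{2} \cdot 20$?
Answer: $-320$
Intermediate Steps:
$X = -16$
$z = -6$ ($z = \left(-1\right) 6 = -6$)
$X \left(5 + z\right)^{2} \cdot 20 = - 16 \left(5 - 6\right)^{2} \cdot 20 = - 16 \left(-1\right)^{2} \cdot 20 = \left(-16\right) 1 \cdot 20 = \left(-16\right) 20 = -320$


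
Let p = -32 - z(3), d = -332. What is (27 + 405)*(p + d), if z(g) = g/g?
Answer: -157680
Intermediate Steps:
z(g) = 1
p = -33 (p = -32 - 1*1 = -32 - 1 = -33)
(27 + 405)*(p + d) = (27 + 405)*(-33 - 332) = 432*(-365) = -157680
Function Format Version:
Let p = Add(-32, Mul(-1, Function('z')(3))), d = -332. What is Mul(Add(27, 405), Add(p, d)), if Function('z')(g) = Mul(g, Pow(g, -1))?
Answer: -157680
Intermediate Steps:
Function('z')(g) = 1
p = -33 (p = Add(-32, Mul(-1, 1)) = Add(-32, -1) = -33)
Mul(Add(27, 405), Add(p, d)) = Mul(Add(27, 405), Add(-33, -332)) = Mul(432, -365) = -157680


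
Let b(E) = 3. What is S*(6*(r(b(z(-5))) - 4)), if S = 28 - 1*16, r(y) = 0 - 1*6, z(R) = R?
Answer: -720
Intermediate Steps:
r(y) = -6 (r(y) = 0 - 6 = -6)
S = 12 (S = 28 - 16 = 12)
S*(6*(r(b(z(-5))) - 4)) = 12*(6*(-6 - 4)) = 12*(6*(-10)) = 12*(-60) = -720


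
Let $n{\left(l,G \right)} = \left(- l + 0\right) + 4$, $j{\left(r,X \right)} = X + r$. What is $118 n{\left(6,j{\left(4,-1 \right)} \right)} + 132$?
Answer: $-104$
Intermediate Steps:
$n{\left(l,G \right)} = 4 - l$ ($n{\left(l,G \right)} = - l + 4 = 4 - l$)
$118 n{\left(6,j{\left(4,-1 \right)} \right)} + 132 = 118 \left(4 - 6\right) + 132 = 118 \left(-2\right) + 132 = -236 + 132 = -104$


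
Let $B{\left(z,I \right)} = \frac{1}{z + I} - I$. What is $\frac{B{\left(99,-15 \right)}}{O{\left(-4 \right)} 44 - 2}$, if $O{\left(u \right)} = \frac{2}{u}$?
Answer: $- \frac{1261}{2016} \approx -0.6255$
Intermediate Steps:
$B{\left(z,I \right)} = \frac{1}{I + z} - I$
$\frac{B{\left(99,-15 \right)}}{O{\left(-4 \right)} 44 - 2} = \frac{\frac{1}{-15 + 99} \left(1 - \left(-15\right)^{2} - \left(-15\right) 99\right)}{\frac{2}{-4} \cdot 44 - 2} = \frac{\frac{1}{84} \left(1 - 225 + 1485\right)}{2 \left(- \frac{1}{4}\right) 44 - 2} = \frac{\frac{1}{84} \left(1 - 225 + 1485\right)}{\left(- \frac{1}{2}\right) 44 - 2} = \frac{\frac{1}{84} \cdot 1261}{-22 - 2} = \frac{1261}{84 \left(-24\right)} = \frac{1261}{84} \left(- \frac{1}{24}\right) = - \frac{1261}{2016}$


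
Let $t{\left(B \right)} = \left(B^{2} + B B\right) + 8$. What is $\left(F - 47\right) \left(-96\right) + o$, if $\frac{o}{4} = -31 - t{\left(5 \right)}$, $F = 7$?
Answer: $3484$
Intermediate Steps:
$t{\left(B \right)} = 8 + 2 B^{2}$ ($t{\left(B \right)} = \left(B^{2} + B^{2}\right) + 8 = 2 B^{2} + 8 = 8 + 2 B^{2}$)
$o = -356$ ($o = 4 \left(-31 - \left(8 + 2 \cdot 5^{2}\right)\right) = 4 \left(-31 - \left(8 + 2 \cdot 25\right)\right) = 4 \left(-31 - \left(8 + 50\right)\right) = 4 \left(-31 - 58\right) = 4 \left(-89\right) = -356$)
$\left(F - 47\right) \left(-96\right) + o = \left(7 - 47\right) \left(-96\right) - 356 = \left(-40\right) \left(-96\right) - 356 = 3840 - 356 = 3484$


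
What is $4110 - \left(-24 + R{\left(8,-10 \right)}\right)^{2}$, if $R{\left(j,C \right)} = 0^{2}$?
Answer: $3534$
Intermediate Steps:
$R{\left(j,C \right)} = 0$
$4110 - \left(-24 + R{\left(8,-10 \right)}\right)^{2} = 4110 - \left(-24 + 0\right)^{2} = 4110 - \left(-24\right)^{2} = 4110 - 576 = 3534$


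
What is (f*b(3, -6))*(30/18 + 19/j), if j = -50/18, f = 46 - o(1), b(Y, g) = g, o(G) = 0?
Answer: 35696/25 ≈ 1427.8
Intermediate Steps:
f = 46 (f = 46 - 1*0 = 46 + 0 = 46)
j = -25/9 (j = -50*1/18 = -25/9 ≈ -2.7778)
(f*b(3, -6))*(30/18 + 19/j) = (46*(-6))*(30/18 + 19/(-25/9)) = -276*(30*(1/18) + 19*(-9/25)) = -276*(5/3 - 171/25) = -276*(-388/75) = 35696/25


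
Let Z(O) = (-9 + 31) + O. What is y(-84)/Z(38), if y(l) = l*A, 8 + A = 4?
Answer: 28/5 ≈ 5.6000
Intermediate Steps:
A = -4 (A = -8 + 4 = -4)
Z(O) = 22 + O
y(l) = -4*l (y(l) = l*(-4) = -4*l)
y(-84)/Z(38) = (-4*(-84))/(22 + 38) = 336/60 = 336*(1/60) = 28/5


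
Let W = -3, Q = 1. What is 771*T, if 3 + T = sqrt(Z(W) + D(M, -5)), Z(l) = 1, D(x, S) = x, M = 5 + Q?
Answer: -2313 + 771*sqrt(7) ≈ -273.13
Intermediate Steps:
M = 6 (M = 5 + 1 = 6)
T = -3 + sqrt(7) (T = -3 + sqrt(1 + 6) = -3 + sqrt(7) ≈ -0.35425)
771*T = 771*(-3 + sqrt(7)) = -2313 + 771*sqrt(7)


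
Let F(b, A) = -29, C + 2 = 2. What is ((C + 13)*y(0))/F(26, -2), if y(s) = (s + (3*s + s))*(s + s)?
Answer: 0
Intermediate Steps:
C = 0 (C = -2 + 2 = 0)
y(s) = 10*s**2 (y(s) = (s + 4*s)*(2*s) = (5*s)*(2*s) = 10*s**2)
((C + 13)*y(0))/F(26, -2) = ((0 + 13)*(10*0**2))/(-29) = (13*(10*0))*(-1/29) = (13*0)*(-1/29) = 0*(-1/29) = 0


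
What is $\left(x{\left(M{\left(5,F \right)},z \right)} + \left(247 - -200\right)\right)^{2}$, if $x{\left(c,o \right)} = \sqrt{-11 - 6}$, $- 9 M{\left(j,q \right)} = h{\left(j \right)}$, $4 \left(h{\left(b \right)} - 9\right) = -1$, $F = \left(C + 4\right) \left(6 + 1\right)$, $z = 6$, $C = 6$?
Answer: $\left(447 + i \sqrt{17}\right)^{2} \approx 1.9979 \cdot 10^{5} + 3686.0 i$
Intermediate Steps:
$F = 70$ ($F = \left(6 + 4\right) \left(6 + 1\right) = 10 \cdot 7 = 70$)
$h{\left(b \right)} = \frac{35}{4}$ ($h{\left(b \right)} = 9 + \frac{1}{4} \left(-1\right) = 9 - \frac{1}{4} = \frac{35}{4}$)
$M{\left(j,q \right)} = - \frac{35}{36}$ ($M{\left(j,q \right)} = \left(- \frac{1}{9}\right) \frac{35}{4} = - \frac{35}{36}$)
$x{\left(c,o \right)} = i \sqrt{17}$ ($x{\left(c,o \right)} = \sqrt{-17} = i \sqrt{17}$)
$\left(x{\left(M{\left(5,F \right)},z \right)} + \left(247 - -200\right)\right)^{2} = \left(i \sqrt{17} + \left(247 - -200\right)\right)^{2} = \left(i \sqrt{17} + \left(247 + 200\right)\right)^{2} = \left(i \sqrt{17} + 447\right)^{2} = \left(447 + i \sqrt{17}\right)^{2}$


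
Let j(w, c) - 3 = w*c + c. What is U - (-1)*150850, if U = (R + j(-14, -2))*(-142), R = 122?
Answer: 129408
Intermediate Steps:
j(w, c) = 3 + c + c*w (j(w, c) = 3 + (w*c + c) = 3 + (c*w + c) = 3 + (c + c*w) = 3 + c + c*w)
U = -21442 (U = (122 + (3 - 2 - 2*(-14)))*(-142) = (122 + (3 - 2 + 28))*(-142) = (122 + 29)*(-142) = 151*(-142) = -21442)
U - (-1)*150850 = -21442 - (-1)*150850 = -21442 - 1*(-150850) = -21442 + 150850 = 129408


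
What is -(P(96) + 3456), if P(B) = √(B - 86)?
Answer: -3456 - √10 ≈ -3459.2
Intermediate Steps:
P(B) = √(-86 + B)
-(P(96) + 3456) = -(√(-86 + 96) + 3456) = -(√10 + 3456) = -(3456 + √10) = -3456 - √10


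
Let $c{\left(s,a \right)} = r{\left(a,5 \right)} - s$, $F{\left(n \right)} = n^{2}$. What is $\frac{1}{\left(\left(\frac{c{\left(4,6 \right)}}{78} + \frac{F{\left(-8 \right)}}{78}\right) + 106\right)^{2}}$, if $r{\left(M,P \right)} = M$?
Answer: $\frac{169}{1929321} \approx 8.7596 \cdot 10^{-5}$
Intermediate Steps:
$c{\left(s,a \right)} = a - s$
$\frac{1}{\left(\left(\frac{c{\left(4,6 \right)}}{78} + \frac{F{\left(-8 \right)}}{78}\right) + 106\right)^{2}} = \frac{1}{\left(\left(\frac{6 - 4}{78} + \frac{\left(-8\right)^{2}}{78}\right) + 106\right)^{2}} = \frac{1}{\left(\left(\left(6 - 4\right) \frac{1}{78} + 64 \cdot \frac{1}{78}\right) + 106\right)^{2}} = \frac{1}{\left(\left(2 \cdot \frac{1}{78} + \frac{32}{39}\right) + 106\right)^{2}} = \frac{1}{\left(\left(\frac{1}{39} + \frac{32}{39}\right) + 106\right)^{2}} = \frac{1}{\left(\frac{11}{13} + 106\right)^{2}} = \frac{1}{\left(\frac{1389}{13}\right)^{2}} = \frac{1}{\frac{1929321}{169}} = \frac{169}{1929321}$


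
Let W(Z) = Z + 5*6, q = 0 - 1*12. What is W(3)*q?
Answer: -396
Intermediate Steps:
q = -12 (q = 0 - 12 = -12)
W(Z) = 30 + Z (W(Z) = Z + 30 = 30 + Z)
W(3)*q = (30 + 3)*(-12) = 33*(-12) = -396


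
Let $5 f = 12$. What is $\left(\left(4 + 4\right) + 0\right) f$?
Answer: $\frac{96}{5} \approx 19.2$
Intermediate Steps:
$f = \frac{12}{5}$ ($f = \frac{1}{5} \cdot 12 = \frac{12}{5} \approx 2.4$)
$\left(\left(4 + 4\right) + 0\right) f = \left(\left(4 + 4\right) + 0\right) \frac{12}{5} = \left(8 + 0\right) \frac{12}{5} = 8 \cdot \frac{12}{5} = \frac{96}{5}$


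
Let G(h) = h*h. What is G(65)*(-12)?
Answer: -50700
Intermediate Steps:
G(h) = h²
G(65)*(-12) = 65²*(-12) = 4225*(-12) = -50700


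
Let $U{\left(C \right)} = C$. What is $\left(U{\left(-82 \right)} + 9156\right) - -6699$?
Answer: $15773$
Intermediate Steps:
$\left(U{\left(-82 \right)} + 9156\right) - -6699 = \left(-82 + 9156\right) - -6699 = 9074 + 6699 = 15773$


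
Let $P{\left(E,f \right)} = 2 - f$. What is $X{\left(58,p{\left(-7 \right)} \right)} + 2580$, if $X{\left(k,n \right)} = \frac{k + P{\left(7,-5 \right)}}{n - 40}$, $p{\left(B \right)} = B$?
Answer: $\frac{121195}{47} \approx 2578.6$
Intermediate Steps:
$X{\left(k,n \right)} = \frac{7 + k}{-40 + n}$ ($X{\left(k,n \right)} = \frac{k + \left(2 - -5\right)}{n - 40} = \frac{k + \left(2 + 5\right)}{-40 + n} = \frac{k + 7}{-40 + n} = \frac{7 + k}{-40 + n}$)
$X{\left(58,p{\left(-7 \right)} \right)} + 2580 = \frac{7 + 58}{-40 - 7} + 2580 = \frac{1}{-47} \cdot 65 + 2580 = \left(- \frac{1}{47}\right) 65 + 2580 = - \frac{65}{47} + 2580 = \frac{121195}{47}$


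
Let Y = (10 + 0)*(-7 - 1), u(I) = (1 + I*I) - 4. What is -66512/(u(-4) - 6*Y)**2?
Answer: -66512/243049 ≈ -0.27366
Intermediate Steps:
u(I) = -3 + I**2 (u(I) = (1 + I**2) - 4 = -3 + I**2)
Y = -80 (Y = 10*(-8) = -80)
-66512/(u(-4) - 6*Y)**2 = -66512/((-3 + (-4)**2) - 6*(-80))**2 = -66512/((-3 + 16) + 480)**2 = -66512/(13 + 480)**2 = -66512/(493**2) = -66512/243049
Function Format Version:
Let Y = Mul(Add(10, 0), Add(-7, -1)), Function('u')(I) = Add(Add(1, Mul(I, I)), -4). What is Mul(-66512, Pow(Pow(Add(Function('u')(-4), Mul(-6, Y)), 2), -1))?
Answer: Rational(-66512, 243049) ≈ -0.27366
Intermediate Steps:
Function('u')(I) = Add(-3, Pow(I, 2)) (Function('u')(I) = Add(Add(1, Pow(I, 2)), -4) = Add(-3, Pow(I, 2)))
Y = -80 (Y = Mul(10, -8) = -80)
Mul(-66512, Pow(Pow(Add(Function('u')(-4), Mul(-6, Y)), 2), -1)) = Mul(-66512, Pow(Pow(Add(Add(-3, Pow(-4, 2)), Mul(-6, -80)), 2), -1)) = Mul(-66512, Pow(Pow(Add(Add(-3, 16), 480), 2), -1)) = Mul(-66512, Pow(Pow(Add(13, 480), 2), -1)) = Mul(-66512, Pow(Pow(493, 2), -1)) = Mul(-66512, Pow(243049, -1)) = Mul(-66512, Rational(1, 243049)) = Rational(-66512, 243049)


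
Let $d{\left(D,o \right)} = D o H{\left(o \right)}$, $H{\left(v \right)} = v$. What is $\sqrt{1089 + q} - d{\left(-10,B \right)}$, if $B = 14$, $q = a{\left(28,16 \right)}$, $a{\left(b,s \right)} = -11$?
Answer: $1960 + 7 \sqrt{22} \approx 1992.8$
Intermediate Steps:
$q = -11$
$d{\left(D,o \right)} = D o^{2}$ ($d{\left(D,o \right)} = D o o = D o^{2}$)
$\sqrt{1089 + q} - d{\left(-10,B \right)} = \sqrt{1089 - 11} - - 10 \cdot 14^{2} = \sqrt{1078} - \left(-10\right) 196 = 7 \sqrt{22} - -1960 = 7 \sqrt{22} + 1960 = 1960 + 7 \sqrt{22}$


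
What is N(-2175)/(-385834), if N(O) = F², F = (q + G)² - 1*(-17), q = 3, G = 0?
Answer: -338/192917 ≈ -0.0017520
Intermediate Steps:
F = 26 (F = (3 + 0)² - 1*(-17) = 3² + 17 = 9 + 17 = 26)
N(O) = 676 (N(O) = 26² = 676)
N(-2175)/(-385834) = 676/(-385834) = 676*(-1/385834) = -338/192917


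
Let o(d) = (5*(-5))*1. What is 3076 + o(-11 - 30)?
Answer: 3051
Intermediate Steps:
o(d) = -25 (o(d) = -25*1 = -25)
3076 + o(-11 - 30) = 3076 - 25 = 3051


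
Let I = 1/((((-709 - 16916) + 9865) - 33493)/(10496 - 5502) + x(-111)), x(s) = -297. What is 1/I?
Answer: -1524471/4994 ≈ -305.26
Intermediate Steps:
I = -4994/1524471 (I = 1/((((-709 - 16916) + 9865) - 33493)/(10496 - 5502) - 297) = 1/(((-17625 + 9865) - 33493)/4994 - 297) = 1/((-7760 - 33493)*(1/4994) - 297) = 1/(-41253*1/4994 - 297) = 1/(-41253/4994 - 297) = 1/(-1524471/4994) = -4994/1524471 ≈ -0.0032759)
1/I = 1/(-4994/1524471) = -1524471/4994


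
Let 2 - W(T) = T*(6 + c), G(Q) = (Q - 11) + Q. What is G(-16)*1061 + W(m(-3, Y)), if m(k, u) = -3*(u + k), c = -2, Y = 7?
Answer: -45573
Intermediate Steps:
m(k, u) = -3*k - 3*u (m(k, u) = -3*(k + u) = -3*k - 3*u)
G(Q) = -11 + 2*Q (G(Q) = (-11 + Q) + Q = -11 + 2*Q)
W(T) = 2 - 4*T (W(T) = 2 - T*(6 - 2) = 2 - T*4 = 2 - 4*T)
G(-16)*1061 + W(m(-3, Y)) = (-11 + 2*(-16))*1061 + (2 - 4*(-3*(-3) - 3*7)) = (-11 - 32)*1061 + (2 - 4*(9 - 21)) = -43*1061 + (2 - 4*(-12)) = -45623 + (2 + 48) = -45623 + 50 = -45573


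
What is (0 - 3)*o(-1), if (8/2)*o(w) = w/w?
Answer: -3/4 ≈ -0.75000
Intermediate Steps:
o(w) = 1/4 (o(w) = (w/w)/4 = (1/4)*1 = 1/4)
(0 - 3)*o(-1) = (0 - 3)*(1/4) = -3*1/4 = -3/4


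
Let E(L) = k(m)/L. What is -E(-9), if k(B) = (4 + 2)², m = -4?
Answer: 4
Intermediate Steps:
k(B) = 36 (k(B) = 6² = 36)
E(L) = 36/L
-E(-9) = -36/(-9) = -36*(-1)/9 = -1*(-4) = 4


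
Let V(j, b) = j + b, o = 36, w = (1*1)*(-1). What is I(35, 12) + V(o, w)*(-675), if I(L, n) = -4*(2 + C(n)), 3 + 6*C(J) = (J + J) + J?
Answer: -23655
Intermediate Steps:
w = -1 (w = 1*(-1) = -1)
C(J) = -1/2 + J/2 (C(J) = -1/2 + ((J + J) + J)/6 = -1/2 + (2*J + J)/6 = -1/2 + (3*J)/6 = -1/2 + J/2)
I(L, n) = -6 - 2*n (I(L, n) = -4*(2 + (-1/2 + n/2)) = -4*(3/2 + n/2) = -6 - 2*n)
V(j, b) = b + j
I(35, 12) + V(o, w)*(-675) = (-6 - 2*12) + (-1 + 36)*(-675) = (-6 - 24) + 35*(-675) = -30 - 23625 = -23655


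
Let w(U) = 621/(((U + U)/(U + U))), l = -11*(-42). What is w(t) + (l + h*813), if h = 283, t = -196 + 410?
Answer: 231162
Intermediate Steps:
t = 214
l = 462
w(U) = 621 (w(U) = 621/(((2*U)/((2*U)))) = 621/(((2*U)*(1/(2*U)))) = 621/1 = 621*1 = 621)
w(t) + (l + h*813) = 621 + (462 + 283*813) = 621 + (462 + 230079) = 621 + 230541 = 231162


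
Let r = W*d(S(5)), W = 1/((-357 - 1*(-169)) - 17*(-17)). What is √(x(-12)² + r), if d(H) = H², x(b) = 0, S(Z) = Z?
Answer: 5*√101/101 ≈ 0.49752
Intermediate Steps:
W = 1/101 (W = 1/((-357 + 169) + 289) = 1/(-188 + 289) = 1/101 ≈ 0.0099010)
r = 25/101 (r = (1/101)*5² = (1/101)*25 = 25/101 ≈ 0.24752)
√(x(-12)² + r) = √(0² + 25/101) = √(0 + 25/101) = √(25/101) = 5*√101/101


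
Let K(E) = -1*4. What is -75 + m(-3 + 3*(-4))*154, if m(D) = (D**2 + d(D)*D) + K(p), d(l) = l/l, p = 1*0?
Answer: 31649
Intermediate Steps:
p = 0
d(l) = 1
K(E) = -4
m(D) = -4 + D + D**2 (m(D) = (D**2 + 1*D) - 4 = (D**2 + D) - 4 = (D + D**2) - 4 = -4 + D + D**2)
-75 + m(-3 + 3*(-4))*154 = -75 + (-4 + (-3 + 3*(-4)) + (-3 + 3*(-4))**2)*154 = -75 + (-4 + (-3 - 12) + (-3 - 12)**2)*154 = -75 + (-4 - 15 + (-15)**2)*154 = -75 + (-4 - 15 + 225)*154 = -75 + 206*154 = -75 + 31724 = 31649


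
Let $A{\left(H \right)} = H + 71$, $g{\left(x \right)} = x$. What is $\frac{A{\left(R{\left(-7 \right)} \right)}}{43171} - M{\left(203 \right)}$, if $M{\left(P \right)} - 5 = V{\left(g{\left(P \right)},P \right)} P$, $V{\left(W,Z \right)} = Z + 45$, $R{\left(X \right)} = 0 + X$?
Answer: $- \frac{2173616615}{43171} \approx -50349.0$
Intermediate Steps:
$R{\left(X \right)} = X$
$V{\left(W,Z \right)} = 45 + Z$
$A{\left(H \right)} = 71 + H$
$M{\left(P \right)} = 5 + P \left(45 + P\right)$ ($M{\left(P \right)} = 5 + \left(45 + P\right) P = 5 + P \left(45 + P\right)$)
$\frac{A{\left(R{\left(-7 \right)} \right)}}{43171} - M{\left(203 \right)} = \frac{71 - 7}{43171} - \left(5 + 203 \left(45 + 203\right)\right) = 64 \cdot \frac{1}{43171} - \left(5 + 203 \cdot 248\right) = \frac{64}{43171} - \left(5 + 50344\right) = \frac{64}{43171} - 50349 = - \frac{2173616615}{43171}$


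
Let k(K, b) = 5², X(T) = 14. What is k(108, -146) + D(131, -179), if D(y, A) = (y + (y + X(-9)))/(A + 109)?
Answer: 737/35 ≈ 21.057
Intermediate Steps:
D(y, A) = (14 + 2*y)/(109 + A) (D(y, A) = (y + (y + 14))/(A + 109) = (y + (14 + y))/(109 + A) = (14 + 2*y)/(109 + A))
k(K, b) = 25
k(108, -146) + D(131, -179) = 25 + 2*(7 + 131)/(109 - 179) = 25 + 2*138/(-70) = 25 + 2*(-1/70)*138 = 25 - 138/35 = 737/35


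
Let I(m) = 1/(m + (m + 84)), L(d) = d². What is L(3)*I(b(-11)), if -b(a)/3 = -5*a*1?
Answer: -3/82 ≈ -0.036585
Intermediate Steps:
b(a) = 15*a (b(a) = -3*(-5*a) = -(-15)*a = 15*a)
I(m) = 1/(84 + 2*m) (I(m) = 1/(m + (84 + m)) = 1/(84 + 2*m))
L(3)*I(b(-11)) = 3²*(1/(2*(42 + 15*(-11)))) = 9*(1/(2*(42 - 165))) = 9*((½)/(-123)) = 9*((½)*(-1/123)) = 9*(-1/246) = -3/82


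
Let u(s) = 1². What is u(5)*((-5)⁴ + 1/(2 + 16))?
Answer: 11251/18 ≈ 625.06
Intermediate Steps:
u(s) = 1
u(5)*((-5)⁴ + 1/(2 + 16)) = 1*((-5)⁴ + 1/(2 + 16)) = 1*(625 + 1/18) = 1*(11251/18) = 11251/18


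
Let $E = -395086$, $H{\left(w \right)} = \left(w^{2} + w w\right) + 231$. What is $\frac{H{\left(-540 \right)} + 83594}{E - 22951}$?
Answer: $- \frac{667025}{418037} \approx -1.5956$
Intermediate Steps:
$H{\left(w \right)} = 231 + 2 w^{2}$ ($H{\left(w \right)} = \left(w^{2} + w^{2}\right) + 231 = 2 w^{2} + 231 = 231 + 2 w^{2}$)
$\frac{H{\left(-540 \right)} + 83594}{E - 22951} = \frac{\left(231 + 2 \left(-540\right)^{2}\right) + 83594}{-395086 - 22951} = \frac{\left(231 + 2 \cdot 291600\right) + 83594}{-418037} = \left(\left(231 + 583200\right) + 83594\right) \left(- \frac{1}{418037}\right) = \left(583431 + 83594\right) \left(- \frac{1}{418037}\right) = 667025 \left(- \frac{1}{418037}\right) = - \frac{667025}{418037}$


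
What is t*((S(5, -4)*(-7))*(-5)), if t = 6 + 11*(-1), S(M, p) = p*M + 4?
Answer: 2800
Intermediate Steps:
S(M, p) = 4 + M*p (S(M, p) = M*p + 4 = 4 + M*p)
t = -5 (t = 6 - 11 = -5)
t*((S(5, -4)*(-7))*(-5)) = -5*(4 + 5*(-4))*(-7)*(-5) = -5*(4 - 20)*(-7)*(-5) = -5*(-16*(-7))*(-5) = -560*(-5) = -5*(-560) = 2800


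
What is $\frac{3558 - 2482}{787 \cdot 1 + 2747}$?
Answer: $\frac{538}{1767} \approx 0.30447$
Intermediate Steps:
$\frac{3558 - 2482}{787 \cdot 1 + 2747} = \frac{1076}{787 + 2747} = \frac{1076}{3534} = 1076 \cdot \frac{1}{3534} = \frac{538}{1767}$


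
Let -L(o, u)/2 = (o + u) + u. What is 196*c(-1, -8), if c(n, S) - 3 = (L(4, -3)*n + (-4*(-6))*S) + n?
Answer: -38024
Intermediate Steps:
L(o, u) = -4*u - 2*o (L(o, u) = -2*((o + u) + u) = -2*(o + 2*u) = -4*u - 2*o)
c(n, S) = 3 + 5*n + 24*S (c(n, S) = 3 + (((-4*(-3) - 2*4)*n + (-4*(-6))*S) + n) = 3 + (((12 - 8)*n + 24*S) + n) = 3 + ((4*n + 24*S) + n) = 3 + (5*n + 24*S) = 3 + 5*n + 24*S)
196*c(-1, -8) = 196*(3 + 5*(-1) + 24*(-8)) = 196*(3 - 5 - 192) = 196*(-194) = -38024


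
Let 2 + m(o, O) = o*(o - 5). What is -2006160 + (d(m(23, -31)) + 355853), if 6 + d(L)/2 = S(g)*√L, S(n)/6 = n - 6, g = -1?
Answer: -1650319 - 168*√103 ≈ -1.6520e+6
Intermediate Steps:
m(o, O) = -2 + o*(-5 + o) (m(o, O) = -2 + o*(o - 5) = -2 + o*(-5 + o))
S(n) = -36 + 6*n (S(n) = 6*(n - 6) = 6*(-6 + n) = -36 + 6*n)
d(L) = -12 - 84*√L (d(L) = -12 + 2*((-36 + 6*(-1))*√L) = -12 + 2*((-36 - 6)*√L) = -12 + 2*(-42*√L) = -12 - 84*√L)
-2006160 + (d(m(23, -31)) + 355853) = -2006160 + ((-12 - 84*√(-2 + 23² - 5*23)) + 355853) = -2006160 + ((-12 - 84*√(-2 + 529 - 115)) + 355853) = -2006160 + ((-12 - 168*√103) + 355853) = -2006160 + (355841 - 168*√103) = -1650319 - 168*√103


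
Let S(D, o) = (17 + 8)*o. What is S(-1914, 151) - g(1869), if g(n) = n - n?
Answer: 3775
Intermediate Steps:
S(D, o) = 25*o
g(n) = 0
S(-1914, 151) - g(1869) = 25*151 - 1*0 = 3775 + 0 = 3775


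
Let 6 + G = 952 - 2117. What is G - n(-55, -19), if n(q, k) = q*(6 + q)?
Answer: -3866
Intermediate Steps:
G = -1171 (G = -6 + (952 - 2117) = -6 - 1165 = -1171)
G - n(-55, -19) = -1171 - (-55)*(6 - 55) = -1171 - (-55)*(-49) = -1171 - 1*2695 = -1171 - 2695 = -3866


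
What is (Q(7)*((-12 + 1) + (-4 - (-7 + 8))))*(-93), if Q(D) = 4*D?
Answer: 41664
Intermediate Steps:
(Q(7)*((-12 + 1) + (-4 - (-7 + 8))))*(-93) = ((4*7)*((-12 + 1) + (-4 - (-7 + 8))))*(-93) = (28*(-11 + (-4 - 1*1)))*(-93) = (28*(-11 + (-4 - 1)))*(-93) = (28*(-11 - 5))*(-93) = (28*(-16))*(-93) = -448*(-93) = 41664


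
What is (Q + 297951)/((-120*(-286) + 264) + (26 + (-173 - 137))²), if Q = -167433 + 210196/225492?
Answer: 7357743763/6496424520 ≈ 1.1326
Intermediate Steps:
Q = -9438647960/56373 (Q = -167433 + 210196*(1/225492) = -167433 + 52549/56373 = -9438647960/56373 ≈ -1.6743e+5)
(Q + 297951)/((-120*(-286) + 264) + (26 + (-173 - 137))²) = (-9438647960/56373 + 297951)/((-120*(-286) + 264) + (26 + (-173 - 137))²) = 7357743763/(56373*((34320 + 264) + (26 - 310)²)) = 7357743763/(56373*(34584 + (-284)²)) = 7357743763/(56373*(34584 + 80656)) = (7357743763/56373)/115240 = (7357743763/56373)*(1/115240) = 7357743763/6496424520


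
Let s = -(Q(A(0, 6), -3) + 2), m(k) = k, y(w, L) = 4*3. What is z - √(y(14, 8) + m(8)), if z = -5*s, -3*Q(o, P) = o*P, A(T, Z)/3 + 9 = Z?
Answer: -35 - 2*√5 ≈ -39.472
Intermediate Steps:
y(w, L) = 12
A(T, Z) = -27 + 3*Z
Q(o, P) = -P*o/3 (Q(o, P) = -o*P/3 = -P*o/3)
s = 7 (s = -(-⅓*(-3)*(-27 + 3*6) + 2) = -(-⅓*(-3)*(-27 + 18) + 2) = -(-⅓*(-3)*(-9) + 2) = -(-9 + 2) = -1*(-7) = 7)
z = -35 (z = -5*7 = -35)
z - √(y(14, 8) + m(8)) = -35 - √(12 + 8) = -35 - √20 = -35 - 2*√5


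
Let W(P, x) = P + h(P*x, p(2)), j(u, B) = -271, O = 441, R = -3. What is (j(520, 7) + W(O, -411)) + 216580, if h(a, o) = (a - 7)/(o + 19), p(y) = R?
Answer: 1643371/8 ≈ 2.0542e+5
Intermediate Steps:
p(y) = -3
h(a, o) = (-7 + a)/(19 + o)
W(P, x) = -7/16 + P + P*x/16 (W(P, x) = P + (-7 + P*x)/(19 - 3) = P + (-7 + P*x)/16 = P + (-7/16 + P*x/16) = -7/16 + P + P*x/16)
(j(520, 7) + W(O, -411)) + 216580 = (-271 + (-7/16 + 441 + (1/16)*441*(-411))) + 216580 = (-271 + (-7/16 + 441 - 181251/16)) + 216580 = (-271 - 87101/8) + 216580 = -89269/8 + 216580 = 1643371/8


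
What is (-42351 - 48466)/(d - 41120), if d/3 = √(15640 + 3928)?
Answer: 233399690/105667393 + 272451*√1223/422669572 ≈ 2.2314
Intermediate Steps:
d = 12*√1223 (d = 3*√(15640 + 3928) = 3*√19568 = 3*(4*√1223) = 12*√1223 ≈ 419.66)
(-42351 - 48466)/(d - 41120) = (-42351 - 48466)/(12*√1223 - 41120) = -90817/(-41120 + 12*√1223)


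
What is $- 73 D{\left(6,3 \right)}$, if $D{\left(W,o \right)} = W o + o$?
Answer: $-1533$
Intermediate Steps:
$D{\left(W,o \right)} = o + W o$
$- 73 D{\left(6,3 \right)} = - 73 \cdot 3 \left(1 + 6\right) = - 73 \cdot 3 \cdot 7 = \left(-73\right) 21 = -1533$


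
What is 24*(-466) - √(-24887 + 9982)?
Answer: -11184 - I*√14905 ≈ -11184.0 - 122.09*I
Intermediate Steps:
24*(-466) - √(-24887 + 9982) = -11184 - √(-14905) = -11184 - I*√14905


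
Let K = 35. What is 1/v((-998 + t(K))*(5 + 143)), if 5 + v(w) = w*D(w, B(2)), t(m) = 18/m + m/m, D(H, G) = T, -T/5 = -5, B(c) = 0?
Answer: -7/25809015 ≈ -2.7122e-7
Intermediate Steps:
T = 25 (T = -5*(-5) = 25)
D(H, G) = 25
t(m) = 1 + 18/m (t(m) = 18/m + 1 = 1 + 18/m)
v(w) = -5 + 25*w (v(w) = -5 + w*25 = -5 + 25*w)
1/v((-998 + t(K))*(5 + 143)) = 1/(-5 + 25*((-998 + (18 + 35)/35)*(5 + 143))) = 1/(-5 + 25*((-998 + (1/35)*53)*148)) = 1/(-5 + 25*((-998 + 53/35)*148)) = 1/(-5 + 25*(-34877/35*148)) = 1/(-5 + 25*(-5161796/35)) = 1/(-5 - 25808980/7) = 1/(-25809015/7) = -7/25809015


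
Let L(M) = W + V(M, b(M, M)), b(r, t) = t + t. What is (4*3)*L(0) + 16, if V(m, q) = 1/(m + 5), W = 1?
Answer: 152/5 ≈ 30.400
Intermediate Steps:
b(r, t) = 2*t
V(m, q) = 1/(5 + m)
L(M) = 1 + 1/(5 + M)
(4*3)*L(0) + 16 = (4*3)*((6 + 0)/(5 + 0)) + 16 = 12*(6/5) + 16 = 72/5 + 16 = 152/5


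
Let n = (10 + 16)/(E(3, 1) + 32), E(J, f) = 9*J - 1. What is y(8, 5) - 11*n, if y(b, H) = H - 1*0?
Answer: 2/29 ≈ 0.068966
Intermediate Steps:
E(J, f) = -1 + 9*J
y(b, H) = H (y(b, H) = H + 0 = H)
n = 13/29 (n = (10 + 16)/((-1 + 9*3) + 32) = 26/((-1 + 27) + 32) = 26/(26 + 32) = 26/58 = 26*(1/58) = 13/29 ≈ 0.44828)
y(8, 5) - 11*n = 5 - 11*13/29 = 5 - 143/29 = 2/29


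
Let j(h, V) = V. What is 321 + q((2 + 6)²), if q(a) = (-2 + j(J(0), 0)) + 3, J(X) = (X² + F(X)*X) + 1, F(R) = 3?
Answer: 322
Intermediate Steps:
J(X) = 1 + X² + 3*X (J(X) = (X² + 3*X) + 1 = 1 + X² + 3*X)
q(a) = 1 (q(a) = (-2 + 0) + 3 = -2 + 3 = 1)
321 + q((2 + 6)²) = 321 + 1 = 322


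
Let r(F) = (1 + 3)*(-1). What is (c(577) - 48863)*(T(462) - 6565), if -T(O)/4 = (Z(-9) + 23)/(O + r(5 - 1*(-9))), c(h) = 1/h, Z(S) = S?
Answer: 42387150951350/132133 ≈ 3.2079e+8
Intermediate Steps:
r(F) = -4 (r(F) = 4*(-1) = -4)
T(O) = -56/(-4 + O) (T(O) = -4*(-9 + 23)/(O - 4) = -56/(-4 + O))
(c(577) - 48863)*(T(462) - 6565) = (1/577 - 48863)*(-56/(-4 + 462) - 6565) = (1/577 - 48863)*(-56/458 - 6565) = -28193950*(-56*1/458 - 6565)/577 = -28193950*(-28/229 - 6565)/577 = -28193950/577*(-1503413/229) = 42387150951350/132133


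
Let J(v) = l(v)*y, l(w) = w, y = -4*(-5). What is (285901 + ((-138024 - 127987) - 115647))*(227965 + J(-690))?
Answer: -20507797905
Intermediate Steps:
y = 20
J(v) = 20*v (J(v) = v*20 = 20*v)
(285901 + ((-138024 - 127987) - 115647))*(227965 + J(-690)) = (285901 + ((-138024 - 127987) - 115647))*(227965 + 20*(-690)) = (285901 + (-266011 - 115647))*(227965 - 13800) = (285901 - 381658)*214165 = -95757*214165 = -20507797905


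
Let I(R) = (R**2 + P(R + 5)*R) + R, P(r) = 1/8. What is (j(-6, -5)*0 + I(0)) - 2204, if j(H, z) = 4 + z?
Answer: -2204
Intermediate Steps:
P(r) = 1/8
I(R) = R**2 + 9*R/8 (I(R) = (R**2 + R/8) + R = R**2 + 9*R/8)
(j(-6, -5)*0 + I(0)) - 2204 = ((4 - 5)*0 + (1/8)*0*(9 + 8*0)) - 2204 = (-1*0 + (1/8)*0*(9 + 0)) - 2204 = (0 + (1/8)*0*9) - 2204 = (0 + 0) - 2204 = 0 - 2204 = -2204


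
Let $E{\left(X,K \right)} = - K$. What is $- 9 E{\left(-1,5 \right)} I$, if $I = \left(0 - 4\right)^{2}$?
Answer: $720$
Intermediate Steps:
$I = 16$ ($I = \left(-4\right)^{2} = 16$)
$- 9 E{\left(-1,5 \right)} I = - 9 \left(\left(-1\right) 5\right) 16 = \left(-9\right) \left(-5\right) 16 = 45 \cdot 16 = 720$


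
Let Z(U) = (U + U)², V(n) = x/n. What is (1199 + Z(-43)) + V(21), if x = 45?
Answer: 60180/7 ≈ 8597.1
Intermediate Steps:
V(n) = 45/n
Z(U) = 4*U² (Z(U) = (2*U)² = 4*U²)
(1199 + Z(-43)) + V(21) = (1199 + 4*(-43)²) + 45/21 = (1199 + 4*1849) + 45*(1/21) = (1199 + 7396) + 15/7 = 8595 + 15/7 = 60180/7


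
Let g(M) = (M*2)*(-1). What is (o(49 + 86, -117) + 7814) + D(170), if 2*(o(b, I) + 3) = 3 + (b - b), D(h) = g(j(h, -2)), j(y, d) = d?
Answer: 15633/2 ≈ 7816.5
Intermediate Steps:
g(M) = -2*M (g(M) = (2*M)*(-1) = -2*M)
D(h) = 4 (D(h) = -2*(-2) = 4)
o(b, I) = -3/2 (o(b, I) = -3 + (3 + (b - b))/2 = -3 + (3 + 0)/2 = -3 + (½)*3 = -3 + 3/2 = -3/2)
(o(49 + 86, -117) + 7814) + D(170) = (-3/2 + 7814) + 4 = 15625/2 + 4 = 15633/2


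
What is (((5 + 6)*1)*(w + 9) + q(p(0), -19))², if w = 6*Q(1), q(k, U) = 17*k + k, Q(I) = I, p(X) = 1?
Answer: 33489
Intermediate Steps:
q(k, U) = 18*k
w = 6 (w = 6*1 = 6)
(((5 + 6)*1)*(w + 9) + q(p(0), -19))² = (((5 + 6)*1)*(6 + 9) + 18*1)² = ((11*1)*15 + 18)² = (11*15 + 18)² = (165 + 18)² = 183² = 33489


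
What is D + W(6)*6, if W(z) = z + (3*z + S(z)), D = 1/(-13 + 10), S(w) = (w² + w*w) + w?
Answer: 1835/3 ≈ 611.67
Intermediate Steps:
S(w) = w + 2*w² (S(w) = (w² + w²) + w = 2*w² + w = w + 2*w²)
D = -⅓ (D = 1/(-3) = -⅓ ≈ -0.33333)
W(z) = 4*z + z*(1 + 2*z) (W(z) = z + (3*z + z*(1 + 2*z)) = 4*z + z*(1 + 2*z))
D + W(6)*6 = -⅓ + (6*(5 + 2*6))*6 = -⅓ + (6*(5 + 12))*6 = -⅓ + (6*17)*6 = -⅓ + 102*6 = -⅓ + 612 = 1835/3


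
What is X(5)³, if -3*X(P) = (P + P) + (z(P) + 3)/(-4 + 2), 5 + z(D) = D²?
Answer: ⅛ ≈ 0.12500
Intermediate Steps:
z(D) = -5 + D²
X(P) = -⅓ - 2*P/3 + P²/6 (X(P) = -((P + P) + ((-5 + P²) + 3)/(-4 + 2))/3 = -(2*P + (-2 + P²)/(-2))/3 = -(2*P + (-2 + P²)*(-½))/3 = -(2*P + (1 - P²/2))/3 = -(1 + 2*P - P²/2)/3 = -⅓ - 2*P/3 + P²/6)
X(5)³ = (-⅓ - ⅔*5 + (⅙)*5²)³ = (-⅓ - 10/3 + (⅙)*25)³ = (-⅓ - 10/3 + 25/6)³ = (½)³ = ⅛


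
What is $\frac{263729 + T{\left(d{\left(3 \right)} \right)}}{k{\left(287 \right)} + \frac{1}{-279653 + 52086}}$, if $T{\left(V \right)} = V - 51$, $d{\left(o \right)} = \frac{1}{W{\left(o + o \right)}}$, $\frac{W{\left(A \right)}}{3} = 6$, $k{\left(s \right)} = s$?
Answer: $\frac{1080079633235}{1175611104} \approx 918.74$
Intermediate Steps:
$W{\left(A \right)} = 18$ ($W{\left(A \right)} = 3 \cdot 6 = 18$)
$d{\left(o \right)} = \frac{1}{18}$
$T{\left(V \right)} = -51 + V$
$\frac{263729 + T{\left(d{\left(3 \right)} \right)}}{k{\left(287 \right)} + \frac{1}{-279653 + 52086}} = \frac{263729 + \left(-51 + \frac{1}{18}\right)}{287 + \frac{1}{-279653 + 52086}} = \frac{263729 - \frac{917}{18}}{287 + \frac{1}{-227567}} = \frac{4746205}{18 \left(287 - \frac{1}{227567}\right)} = \frac{4746205}{18 \cdot \frac{65311728}{227567}} = \frac{4746205}{18} \cdot \frac{227567}{65311728} = \frac{1080079633235}{1175611104}$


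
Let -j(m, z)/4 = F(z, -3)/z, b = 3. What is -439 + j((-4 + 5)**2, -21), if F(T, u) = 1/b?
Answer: -27653/63 ≈ -438.94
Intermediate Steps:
F(T, u) = 1/3
j(m, z) = -4/(3*z)
-439 + j((-4 + 5)**2, -21) = -439 - 4/3/(-21) = -439 - 4/3*(-1/21) = -439 + 4/63 = -27653/63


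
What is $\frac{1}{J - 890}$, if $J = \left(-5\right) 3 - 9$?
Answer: $- \frac{1}{914} \approx -0.0010941$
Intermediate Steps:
$J = -24$ ($J = -15 - 9 = -24$)
$\frac{1}{J - 890} = \frac{1}{-24 - 890} = \frac{1}{-914} = - \frac{1}{914}$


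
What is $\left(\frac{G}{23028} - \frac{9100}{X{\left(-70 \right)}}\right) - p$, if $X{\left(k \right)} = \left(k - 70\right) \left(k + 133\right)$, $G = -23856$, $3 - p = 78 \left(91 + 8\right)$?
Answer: $\frac{933203434}{120897} \approx 7719.0$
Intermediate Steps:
$p = -7719$ ($p = 3 - 78 \left(91 + 8\right) = 3 - 78 \cdot 99 = 3 - 7722 = -7719$)
$X{\left(k \right)} = \left(-70 + k\right) \left(133 + k\right)$
$\left(\frac{G}{23028} - \frac{9100}{X{\left(-70 \right)}}\right) - p = \left(- \frac{23856}{23028} - \frac{9100}{-9310 + \left(-70\right)^{2} + 63 \left(-70\right)}\right) - -7719 = \left(\left(-23856\right) \frac{1}{23028} - \frac{9100}{-9310 + 4900 - 4410}\right) + 7719 = \left(- \frac{1988}{1919} - \frac{9100}{-8820}\right) + 7719 = \left(- \frac{1988}{1919} - - \frac{65}{63}\right) + 7719 = \left(- \frac{1988}{1919} + \frac{65}{63}\right) + 7719 = - \frac{509}{120897} + 7719 = \frac{933203434}{120897}$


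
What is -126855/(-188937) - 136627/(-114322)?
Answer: 4479579201/2399961746 ≈ 1.8665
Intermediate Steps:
-126855/(-188937) - 136627/(-114322) = -126855*(-1/188937) - 136627*(-1/114322) = 14095/20993 + 136627/114322 = 4479579201/2399961746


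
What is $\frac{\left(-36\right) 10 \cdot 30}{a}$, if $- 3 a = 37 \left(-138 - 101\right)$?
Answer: $- \frac{32400}{8843} \approx -3.6639$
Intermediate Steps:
$a = \frac{8843}{3}$ ($a = - \frac{37 \left(-138 - 101\right)}{3} = - \frac{37 \left(-239\right)}{3} = \left(- \frac{1}{3}\right) \left(-8843\right) = \frac{8843}{3} \approx 2947.7$)
$\frac{\left(-36\right) 10 \cdot 30}{a} = \frac{\left(-36\right) 10 \cdot 30}{\frac{8843}{3}} = \left(-36\right) 300 \cdot \frac{3}{8843} = \left(-10800\right) \frac{3}{8843} = - \frac{32400}{8843}$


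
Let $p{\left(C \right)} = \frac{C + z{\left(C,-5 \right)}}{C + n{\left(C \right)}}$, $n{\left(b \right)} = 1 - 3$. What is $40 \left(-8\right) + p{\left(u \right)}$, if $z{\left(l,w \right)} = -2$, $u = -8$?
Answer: $-319$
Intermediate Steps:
$n{\left(b \right)} = -2$
$p{\left(C \right)} = 1$ ($p{\left(C \right)} = \frac{C - 2}{C - 2} = \frac{-2 + C}{-2 + C} = 1$)
$40 \left(-8\right) + p{\left(u \right)} = 40 \left(-8\right) + 1 = -320 + 1 = -319$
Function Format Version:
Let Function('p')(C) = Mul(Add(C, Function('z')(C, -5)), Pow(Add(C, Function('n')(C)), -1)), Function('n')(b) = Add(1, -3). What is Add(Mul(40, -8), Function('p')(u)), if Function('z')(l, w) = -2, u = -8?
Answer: -319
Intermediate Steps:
Function('n')(b) = -2
Function('p')(C) = 1 (Function('p')(C) = Mul(Add(C, -2), Pow(Add(C, -2), -1)) = Mul(Add(-2, C), Pow(Add(-2, C), -1)) = 1)
Add(Mul(40, -8), Function('p')(u)) = Add(Mul(40, -8), 1) = Add(-320, 1) = -319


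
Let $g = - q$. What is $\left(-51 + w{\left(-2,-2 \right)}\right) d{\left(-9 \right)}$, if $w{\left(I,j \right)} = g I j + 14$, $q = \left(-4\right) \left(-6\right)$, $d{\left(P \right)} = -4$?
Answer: $532$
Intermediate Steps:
$q = 24$
$g = -24$ ($g = \left(-1\right) 24 = -24$)
$w{\left(I,j \right)} = 14 - 24 I j$ ($w{\left(I,j \right)} = - 24 I j + 14 = 14 - 24 I j$)
$\left(-51 + w{\left(-2,-2 \right)}\right) d{\left(-9 \right)} = \left(-51 + \left(14 - \left(-48\right) \left(-2\right)\right)\right) \left(-4\right) = \left(-51 + \left(14 - 96\right)\right) \left(-4\right) = \left(-51 - 82\right) \left(-4\right) = \left(-133\right) \left(-4\right) = 532$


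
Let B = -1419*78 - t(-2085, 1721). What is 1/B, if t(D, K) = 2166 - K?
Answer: -1/111127 ≈ -8.9987e-6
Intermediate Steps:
B = -111127 (B = -1419*78 - (2166 - 1*1721) = -110682 - (2166 - 1721) = -110682 - 1*445 = -110682 - 445 = -111127)
1/B = 1/(-111127) = -1/111127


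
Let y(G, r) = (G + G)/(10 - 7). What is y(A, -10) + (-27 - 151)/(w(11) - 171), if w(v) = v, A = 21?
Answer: 1209/80 ≈ 15.113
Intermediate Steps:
y(G, r) = 2*G/3 (y(G, r) = (2*G)/3 = (2*G)*(1/3) = 2*G/3)
y(A, -10) + (-27 - 151)/(w(11) - 171) = (2/3)*21 + (-27 - 151)/(11 - 171) = 14 - 178/(-160) = 14 - 178*(-1/160) = 14 + 89/80 = 1209/80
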